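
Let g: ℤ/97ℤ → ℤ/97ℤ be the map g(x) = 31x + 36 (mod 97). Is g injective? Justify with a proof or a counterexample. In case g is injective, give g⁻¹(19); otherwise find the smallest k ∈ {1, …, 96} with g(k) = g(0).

Suppose g(a) = g(b) in ℤ/97ℤ. Then 31a + 36 ≡ 31b + 36 (mod 97), hence 31(a − b) ≡ 0 (mod 97).
Since gcd(31, 97) = 1, 31 is invertible modulo 97, therefore a − b ≡ 0 (mod 97), i.e. a = b.
So g is injective.
We now compute 31⁻¹ mod 97 explicitly. Euclid's algorithm: 97 = 3·31 + 4, 31 = 7·4 + 3, 4 = 1·3 + 1; back-substituting gives 1 = 72·31 − 23·97, so 31⁻¹ ≡ 72 (mod 97).
Since g is injective, we compute g⁻¹(19): solve 31x + 36 ≡ 19 (mod 97), i.e. 31x ≡ 80 (mod 97).
Multiplying by 31⁻¹ = 72 gives x ≡ 72·80 = 5760 = 59·97 + 37 ≡ 37 (mod 97).
Check: g(37) = 31·37 + 36 = 1183 = 12·97 + 19 ≡ 19 (mod 97).

37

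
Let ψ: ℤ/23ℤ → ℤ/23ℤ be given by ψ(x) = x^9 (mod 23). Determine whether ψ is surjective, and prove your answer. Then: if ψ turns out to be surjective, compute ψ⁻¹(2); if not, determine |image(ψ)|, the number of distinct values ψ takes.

9

Since 23 is prime, the nonzero elements of ℤ/23ℤ form a cyclic group of order 22.
As gcd(9, 22) = 1, raising to the 9th power is a bijection on this group: if a^9 ≡ b^9 then (ab^{−1})^9 = 1, and the only element of order dividing gcd(9, 22) = 1 is 1, so a = b.
With ψ(0) = 0 this makes ψ injective on all of ℤ/23ℤ, hence bijective (finite equal-size domain and codomain). In particular ψ is surjective.
Since ψ is surjective, we find the preimage of 2. The inverse of x ↦ x^9 on (ℤ/23ℤ)^× is x ↦ x^5, because 9·5 = 45 = 2·22 + 1 ≡ 1 (mod 22) and x^{22} = 1 for x ≠ 0 (Fermat). So ψ⁻¹(2) = 2^5 mod 23.
Repeated squaring mod 23: 2^1 ≡ 2, 2^2 ≡ 2² = 4, 2^4 ≡ 4² = 16. Since 5 = 4 + 1, 2^5 ≡ 16·2: 16·2 = 32 ≡ 9. So 2^5 ≡ 9 (mod 23).
Hence ψ⁻¹(2) = 9.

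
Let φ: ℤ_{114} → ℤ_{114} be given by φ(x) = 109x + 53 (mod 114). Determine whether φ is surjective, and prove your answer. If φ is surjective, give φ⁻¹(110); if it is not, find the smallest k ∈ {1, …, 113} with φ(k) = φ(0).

57

Since gcd(109, 114) = 1, 109 is invertible modulo 114. Euclid's algorithm: 114 = 1·109 + 5, 109 = 21·5 + 4, 5 = 1·4 + 1; back-substituting gives 1 = 91·109 − 87·114, so 109⁻¹ ≡ 91 (mod 114).
For any y ∈ ℤ_{114}, x = 91(y − 53) mod 114 satisfies φ(x) = 109·91(y − 53) + 53 ≡ y (since 109·91 ≡ 1 mod 114). So every y has a preimage.
Therefore φ is surjective.
Since φ is surjective, we find φ⁻¹(110): we need 109x ≡ 110 − 53 ≡ 57 (mod 114). Using 109⁻¹ = 91: x ≡ 91·57 = 5187 = 45·114 + 57, so x = 57.
Check: φ(57) = 109·57 + 53 = 6266 = 54·114 + 110 ≡ 110 (mod 114).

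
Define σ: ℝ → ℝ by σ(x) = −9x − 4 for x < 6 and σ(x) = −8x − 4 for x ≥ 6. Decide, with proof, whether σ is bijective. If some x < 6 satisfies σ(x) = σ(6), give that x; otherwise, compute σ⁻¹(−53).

16/3

Both pieces are strictly decreasing (slopes −9 and −8), so each is injective on its own interval.
The left piece maps (−∞, 6) onto (−58, ∞); the right piece maps [6, ∞) onto (−∞, −52].
These images overlap. In particular σ(6) = −52 (right piece), and solving −9x − 4 = −52 on the left piece gives x = 16/3 < 6.
So σ(16/3) = σ(6) with 16/3 ≠ 6, and σ is not injective, hence not bijective. This x = 16/3 is the requested value below 6.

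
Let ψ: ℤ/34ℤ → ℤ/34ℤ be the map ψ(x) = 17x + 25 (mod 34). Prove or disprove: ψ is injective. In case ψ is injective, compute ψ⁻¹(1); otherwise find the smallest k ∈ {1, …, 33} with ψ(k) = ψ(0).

We have gcd(17, 34) = 17 > 1. Taking x_1 = 0 and x_2 = 2: ψ(0) = 25 and ψ(2) = 17·2 + 25 = 59 ≡ 25 (mod 34).
So ψ(0) = ψ(2) while 0 ≠ 2, so ψ is not injective.
Since ψ is not injective, we find the least positive k with ψ(k) = ψ(0): this means 17k ≡ 0 (mod 34), i.e. 34 ∣ 17k. Since gcd(17, 34) = 17, dividing through by 17 this holds exactly when 2 ∣ k.
The smallest positive such k is 2.

2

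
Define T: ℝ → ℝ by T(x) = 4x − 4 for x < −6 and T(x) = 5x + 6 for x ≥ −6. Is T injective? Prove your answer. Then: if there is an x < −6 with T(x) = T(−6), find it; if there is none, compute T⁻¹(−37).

-33/4

Both pieces are strictly increasing (slopes 4 and 5), so each is injective on its own interval.
The left piece maps (−∞, −6) onto (−∞, −28); the right piece maps [−6, ∞) onto [−24, ∞).
These images are disjoint, so no value is attained by both pieces. Therefore T is injective.
Because the two images are disjoint, no x < −6 has T(x) = T(−6), so we compute T⁻¹(−37): −37 lies in (−∞, −28), so solve 4x − 4 = −37: x = (−37 + 4)/4 = −33/4.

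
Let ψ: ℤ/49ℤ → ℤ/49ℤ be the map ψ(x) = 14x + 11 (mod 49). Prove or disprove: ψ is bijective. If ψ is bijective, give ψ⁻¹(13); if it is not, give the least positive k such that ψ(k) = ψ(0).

Recall that ψ is injective when ψ(s) = ψ(t) forces s = t.
We have gcd(14, 49) = 7 > 1. Taking s = 0 and t = 7: ψ(0) = 11 and ψ(7) = 14·7 + 11 = 109 ≡ 11 (mod 49).
So ψ(0) = ψ(7) while 0 ≠ 7, hence ψ is not injective, hence not bijective.
Since ψ is not bijective, we find the least positive k with ψ(k) = ψ(0): this means 14k ≡ 0 (mod 49), i.e. 49 ∣ 14k. Since gcd(14, 49) = 7, dividing through by 7 this holds exactly when 7 ∣ 2k, and as gcd(2, 7) = 1, exactly when 7 ∣ k.
The smallest positive such k is 7.

7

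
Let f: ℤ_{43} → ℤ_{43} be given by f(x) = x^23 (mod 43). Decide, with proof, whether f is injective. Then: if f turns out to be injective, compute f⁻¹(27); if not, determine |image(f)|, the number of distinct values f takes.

Since 43 is prime, the nonzero elements of ℤ_{43} form a cyclic group of order 42.
As gcd(23, 42) = 1, raising to the 23rd power is a bijection on this group: if u^23 ≡ v^23 then (uv^{−1})^23 = 1, and the only element of order dividing gcd(23, 42) = 1 is 1, so u = v.
With f(0) = 0 this makes f injective on all of ℤ_{43}, hence bijective (finite equal-size domain and codomain). In particular f is injective.
Since f is injective, we find the preimage of 27. The inverse of x ↦ x^23 on (ℤ_{43})^× is x ↦ x^11, because 23·11 = 253 = 6·42 + 1 ≡ 1 (mod 42) and x^{42} = 1 for x ≠ 0 (Fermat). So f⁻¹(27) = 27^11 mod 43.
Repeated squaring mod 43: 27^1 ≡ 27, 27^2 ≡ 27² = 729 ≡ 41, 27^4 ≡ 41² = 1681 ≡ 4, 27^8 ≡ 4² = 16. Since 11 = 8 + 2 + 1, 27^11 ≡ 16·41·27: 16·41 = 656 ≡ 11, then 11·27 = 297 ≡ 39. So 27^11 ≡ 39 (mod 43).
Hence f⁻¹(27) = 39.

39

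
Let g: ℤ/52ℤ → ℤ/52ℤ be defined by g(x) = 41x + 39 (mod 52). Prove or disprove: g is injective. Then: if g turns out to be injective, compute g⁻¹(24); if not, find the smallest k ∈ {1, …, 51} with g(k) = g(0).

25

If g(u) = g(v), then 41u ≡ 41v (mod 52). Because gcd(41, 52) = 1, we may cancel 41 to get u ≡ v (mod 52).
Hence g is injective.
We now compute 41⁻¹ mod 52 explicitly. Euclid's algorithm: 52 = 1·41 + 11, 41 = 3·11 + 8, 11 = 1·8 + 3, 8 = 2·3 + 2, 3 = 1·2 + 1; back-substituting gives 1 = 33·41 − 26·52, so 41⁻¹ ≡ 33 (mod 52).
Since g is injective, we compute g⁻¹(24): solve 41x + 39 ≡ 24 (mod 52), i.e. 41x ≡ 37 (mod 52).
Multiplying by 41⁻¹ = 33 gives x ≡ 33·37 = 1221 = 23·52 + 25 ≡ 25 (mod 52).
Check: g(25) = 41·25 + 39 = 1064 = 20·52 + 24 ≡ 24 (mod 52).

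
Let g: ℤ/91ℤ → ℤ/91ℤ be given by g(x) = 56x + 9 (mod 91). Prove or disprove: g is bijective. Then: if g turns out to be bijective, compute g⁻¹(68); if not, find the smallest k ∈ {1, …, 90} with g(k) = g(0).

13

Recall that g is injective if g(a) = g(b) implies a = b.
We have gcd(56, 91) = 7 > 1. Taking a = 0 and b = 13: g(0) = 9 and g(13) = 56·13 + 9 = 737 ≡ 9 (mod 91).
So g(0) = g(13) while 0 ≠ 13, so g is not injective, hence not bijective.
Since g is not bijective, we find the least positive k with g(k) = g(0): this means 56k ≡ 0 (mod 91), i.e. 91 ∣ 56k. Since gcd(56, 91) = 7, dividing through by 7 this holds exactly when 13 ∣ 8k, and as gcd(8, 13) = 1, exactly when 13 ∣ k.
The smallest positive such k is 13.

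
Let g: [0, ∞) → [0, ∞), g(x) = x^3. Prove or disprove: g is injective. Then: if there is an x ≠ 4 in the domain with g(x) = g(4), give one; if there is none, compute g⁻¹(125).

5

On [0, ∞), x ↦ x^3 is strictly increasing, so g(s) = g(t) forces s = t. Therefore g is injective.
Since x ↦ x^3 is strictly increasing on [0, ∞), it is injective there, so no x ≠ 4 in the domain has g(x) = g(4). We therefore compute g⁻¹(125) = 125^{1/3} = 5 (indeed 5^3 = 125).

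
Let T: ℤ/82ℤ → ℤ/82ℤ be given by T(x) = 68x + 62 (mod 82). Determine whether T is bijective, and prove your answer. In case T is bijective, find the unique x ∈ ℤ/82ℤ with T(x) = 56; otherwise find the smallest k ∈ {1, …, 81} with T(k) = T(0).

Recall that injectivity means: for all s, t in the domain, T(s) = T(t) implies s = t.
We have gcd(68, 82) = 2 > 1. Taking s = 0 and t = 41: T(0) = 62 and T(41) = 68·41 + 62 = 2850 ≡ 62 (mod 82).
So T(0) = T(41) while 0 ≠ 41, so T is not injective, hence not bijective.
Since T is not bijective, we find the least positive k with T(k) = T(0): this means 68k ≡ 0 (mod 82), i.e. 82 ∣ 68k. Since gcd(68, 82) = 2, dividing through by 2 this holds exactly when 41 ∣ 34k, and as gcd(34, 41) = 1, exactly when 41 ∣ k.
The smallest positive such k is 41.

41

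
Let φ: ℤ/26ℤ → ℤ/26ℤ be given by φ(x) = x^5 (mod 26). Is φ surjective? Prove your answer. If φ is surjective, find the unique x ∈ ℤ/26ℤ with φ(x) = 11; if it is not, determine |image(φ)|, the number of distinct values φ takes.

7

Computing x^5 mod 26 for each x (by repeated squaring, reducing mod 26 at every step), the values φ(0), φ(1), …, φ(25) are: 0, 1, 6, 9, 10, 5, 2, 11, 8, 3, 4, 7, 12, 13, 14, 19, 22, 23, 18, 15, 24, 21, 16, 17, 20, 25.
Every element of ℤ/26ℤ appears exactly once in this list, so φ is a bijection, and in particular surjective.
Since φ is surjective, we read off the preimage of 11 from the same table: φ(7) = 11, so φ⁻¹(11) = 7.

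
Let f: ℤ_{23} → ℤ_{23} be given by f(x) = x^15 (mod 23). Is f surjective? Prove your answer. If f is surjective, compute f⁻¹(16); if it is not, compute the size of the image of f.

Since 23 is prime, the nonzero elements of ℤ_{23} form a cyclic group of order 22.
As gcd(15, 22) = 1, raising to the 15th power is a bijection on this group: if s^15 ≡ t^15 then (st^{−1})^15 = 1, and the only element of order dividing gcd(15, 22) = 1 is 1, so s = t.
With f(0) = 0 this makes f injective on all of ℤ_{23}, hence bijective (finite equal-size domain and codomain). In particular f is surjective.
Since f is surjective, we find the preimage of 16. The inverse of x ↦ x^15 on (ℤ_{23})^× is x ↦ x^3, because 15·3 = 45 = 2·22 + 1 ≡ 1 (mod 22) and x^{22} = 1 for x ≠ 0 (Fermat). So f⁻¹(16) = 16^3 mod 23.
Repeated squaring mod 23: 16^1 ≡ 16, 16^2 ≡ 16² = 256 ≡ 3. Since 3 = 2 + 1, 16^3 ≡ 3·16: 3·16 = 48 ≡ 2. So 16^3 ≡ 2 (mod 23).
Hence f⁻¹(16) = 2.

2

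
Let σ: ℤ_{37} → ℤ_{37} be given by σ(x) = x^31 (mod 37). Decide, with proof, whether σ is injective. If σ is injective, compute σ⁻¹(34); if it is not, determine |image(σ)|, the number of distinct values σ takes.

Since 37 is prime, the nonzero elements of ℤ_{37} form a cyclic group of order 36.
As gcd(31, 36) = 1, raising to the 31st power is a bijection on this group: if x_1^31 ≡ x_2^31 then (x_1x_2^{−1})^31 = 1, and the only element of order dividing gcd(31, 36) = 1 is 1, so x_1 = x_2.
With σ(0) = 0 this makes σ injective on all of ℤ_{37}, hence bijective (finite equal-size domain and codomain). In particular σ is injective.
Since σ is injective, we find the preimage of 34. The inverse of x ↦ x^31 on (ℤ_{37})^× is x ↦ x^7, because 31·7 = 217 = 6·36 + 1 ≡ 1 (mod 36) and x^{36} = 1 for x ≠ 0 (Fermat). So σ⁻¹(34) = 34^7 mod 37.
Repeated squaring mod 37: 34^1 ≡ 34, 34^2 ≡ 34² = 1156 ≡ 9, 34^4 ≡ 9² = 81 ≡ 7. Since 7 = 4 + 2 + 1, 34^7 ≡ 7·9·34: 7·9 = 63 ≡ 26, then 26·34 = 884 ≡ 33. So 34^7 ≡ 33 (mod 37).
Hence σ⁻¹(34) = 33.

33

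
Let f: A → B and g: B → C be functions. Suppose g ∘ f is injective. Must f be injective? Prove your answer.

Suppose f(u) = f(v). Applying g: (g ∘ f)(u) = (g ∘ f)(v). Since g ∘ f is injective, u = v. Thus f is injective.

injective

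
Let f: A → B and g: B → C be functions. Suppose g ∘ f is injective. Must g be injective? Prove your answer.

not injective

No. Take A = {0, 1, 2}, B = {0, 1, 2, 3, 4, 5}, C = {0, 1, 2, 3, 4, 5}, f(a) = a for each a ∈ A, and g(b) = 4 if b ∈ {4, 5} else g(b) = b.
Then g ∘ f = f is injective (A ⊂ B and f is the inclusion), but g(4) = g(5) = 4 with 4 ≠ 5, so g is not injective.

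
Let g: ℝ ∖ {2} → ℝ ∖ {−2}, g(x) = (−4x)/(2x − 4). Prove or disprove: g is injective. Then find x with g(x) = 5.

10/7

Suppose g(s) = g(t). Cross-multiplying: (−4s)(2t − 4) = (−4t)(2s − 4).
Expanding both sides and cancelling the symmetric terms leaves 16·(s − t) = 0. Since 16 ≠ 0, s = t. Thus g is injective.
Solving g(x) = 5: cross-multiplying gives −4x = 5(2x − 4), which rearranges to −14x = −20, so x = 10/7.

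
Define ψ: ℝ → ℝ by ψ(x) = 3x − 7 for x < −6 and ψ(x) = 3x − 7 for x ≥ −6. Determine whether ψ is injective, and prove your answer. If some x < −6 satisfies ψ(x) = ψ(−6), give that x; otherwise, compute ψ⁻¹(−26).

-19/3

Both pieces are strictly increasing (slopes 3 and 3), so each is injective on its own interval.
The left piece maps (−∞, −6) onto (−∞, −25); the right piece maps [−6, ∞) onto [−25, ∞).
These images are disjoint, so no value is attained by both pieces. Therefore ψ is injective.
Because the two images are disjoint, no x < −6 has ψ(x) = ψ(−6), so we compute ψ⁻¹(−26): −26 lies in (−∞, −25), so solve 3x − 7 = −26: x = (−26 + 7)/3 = −19/3.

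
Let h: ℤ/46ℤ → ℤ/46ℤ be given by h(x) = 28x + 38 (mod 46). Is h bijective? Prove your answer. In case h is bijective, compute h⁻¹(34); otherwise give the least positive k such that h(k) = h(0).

By definition, injectivity means: for all x_1, x_2 in the domain, h(x_1) = h(x_2) implies x_1 = x_2.
We have gcd(28, 46) = 2 > 1. Taking x_1 = 0 and x_2 = 23: h(0) = 38 and h(23) = 28·23 + 38 = 682 ≡ 38 (mod 46).
So h(0) = h(23) while 0 ≠ 23, so h is not injective, hence not bijective.
Since h is not bijective, we find the least positive k with h(k) = h(0): this means 28k ≡ 0 (mod 46), i.e. 46 ∣ 28k. Since gcd(28, 46) = 2, dividing through by 2 this holds exactly when 23 ∣ 14k, and as gcd(14, 23) = 1, exactly when 23 ∣ k.
The smallest positive such k is 23.

23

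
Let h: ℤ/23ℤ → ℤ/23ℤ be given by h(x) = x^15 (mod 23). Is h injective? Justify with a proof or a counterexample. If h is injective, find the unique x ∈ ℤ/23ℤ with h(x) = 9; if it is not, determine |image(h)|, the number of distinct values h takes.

16

Since 23 is prime, the nonzero elements of ℤ/23ℤ form a cyclic group of order 22.
As gcd(15, 22) = 1, raising to the 15th power is a bijection on this group: if x_1^15 ≡ x_2^15 then (x_1x_2^{−1})^15 = 1, and the only element of order dividing gcd(15, 22) = 1 is 1, so x_1 = x_2.
With h(0) = 0 this makes h injective on all of ℤ/23ℤ, hence bijective (finite equal-size domain and codomain). In particular h is injective.
Since h is injective, we find the preimage of 9. The inverse of x ↦ x^15 on (ℤ/23ℤ)^× is x ↦ x^3, because 15·3 = 45 = 2·22 + 1 ≡ 1 (mod 22) and x^{22} = 1 for x ≠ 0 (Fermat). So h⁻¹(9) = 9^3 mod 23.
Repeated squaring mod 23: 9^1 ≡ 9, 9^2 ≡ 9² = 81 ≡ 12. Since 3 = 2 + 1, 9^3 ≡ 12·9: 12·9 = 108 ≡ 16. So 9^3 ≡ 16 (mod 23).
Hence h⁻¹(9) = 16.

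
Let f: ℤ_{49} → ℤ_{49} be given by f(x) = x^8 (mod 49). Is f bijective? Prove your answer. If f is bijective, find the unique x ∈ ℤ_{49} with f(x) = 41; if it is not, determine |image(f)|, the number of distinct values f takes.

22

f(0) = 0^8 = 0.
f(7): Repeated squaring mod 49: 7^1 ≡ 7, 7^2 ≡ 7² = 49 ≡ 0, 7^4 ≡ 0² = 0, 7^8 ≡ 0² = 0. So 7^8 ≡ 0 (mod 49).
So f(0) = f(7) = 0 while 0 ≠ 7, so f is not injective, hence not bijective.
Since f is not bijective, we determine |image(f)|. Computing x^8 mod 49 for each x (by repeated squaring, reducing mod 49 at every step), the values f(0), f(1), …, f(48) are: 0, 1, 11, 44, 23, 46, 43, 0, 8, 25, 16, 2, 32, 36, 0, 15, 39, 37, 30, 18, 29, 0, 22, 4, 9, 9, 4, 22, 0, 29, 18, 30, 37, 39, 15, 0, 36, 32, 2, 16, 25, 8, 0, 43, 46, 23, 44, 11, 1.
The distinct values are {0, 1, 2, 4, 8, 9, 11, 15, 16, 18, 22, 23, 25, 29, 30, 32, 36, 37, 39, 43, 44, 46}; there are 22 of them.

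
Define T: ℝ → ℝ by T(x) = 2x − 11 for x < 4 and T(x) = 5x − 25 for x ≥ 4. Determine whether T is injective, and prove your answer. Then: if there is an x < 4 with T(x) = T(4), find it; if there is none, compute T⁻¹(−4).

Both pieces are strictly increasing (slopes 2 and 5), so each is injective on its own interval.
The left piece maps (−∞, 4) onto (−∞, −3); the right piece maps [4, ∞) onto [−5, ∞).
These images overlap. In particular T(4) = −5 (right piece), and solving 2x − 11 = −5 on the left piece gives x = 3 < 4.
So T(3) = T(4) with 3 ≠ 4, and T is not injective. This x = 3 is the requested value below 4.

3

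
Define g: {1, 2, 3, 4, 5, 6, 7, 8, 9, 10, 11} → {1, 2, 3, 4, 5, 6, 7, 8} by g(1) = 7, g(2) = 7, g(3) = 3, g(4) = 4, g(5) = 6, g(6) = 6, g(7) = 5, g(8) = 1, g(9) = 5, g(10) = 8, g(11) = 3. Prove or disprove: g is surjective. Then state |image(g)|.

No element maps to 2, so g is not surjective.
The image of g is {1, 3, 4, 5, 6, 7, 8}, which has 7 elements.

7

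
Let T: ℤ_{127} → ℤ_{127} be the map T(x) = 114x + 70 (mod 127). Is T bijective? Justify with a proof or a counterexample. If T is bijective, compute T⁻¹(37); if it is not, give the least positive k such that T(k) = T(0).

110

Recall: T is injective when T(s) = T(t) forces s = t.
Suppose T(s) = T(t) in ℤ_{127}. Then 114s + 70 ≡ 114t + 70 (mod 127), so 114(s − t) ≡ 0 (mod 127).
Since gcd(114, 127) = 1, 114 is invertible modulo 127, so s − t ≡ 0 (mod 127), i.e. s = t.
We now compute 114⁻¹ mod 127 explicitly. Euclid's algorithm: 127 = 1·114 + 13, 114 = 8·13 + 10, 13 = 1·10 + 3, 10 = 3·3 + 1; back-substituting gives 1 = 39·114 − 35·127, so 114⁻¹ ≡ 39 (mod 127).
Then y ↦ 39(y − 70) is a two-sided inverse to T, so every y ∈ ℤ_{127} has a preimage.
Therefore T is bijective.
Since T is bijective, we find T⁻¹(37): we need 114x ≡ 37 − 70 ≡ 94 (mod 127). Using 114⁻¹ = 39: x ≡ 39·94 = 3666 = 28·127 + 110, so x = 110.
Check: T(110) = 114·110 + 70 = 12610 = 99·127 + 37 ≡ 37 (mod 127).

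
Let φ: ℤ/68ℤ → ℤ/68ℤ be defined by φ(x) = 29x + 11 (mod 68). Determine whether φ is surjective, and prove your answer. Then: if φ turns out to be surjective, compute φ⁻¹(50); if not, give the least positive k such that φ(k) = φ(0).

67

Since gcd(29, 68) = 1, 29 is invertible modulo 68. Euclid's algorithm: 68 = 2·29 + 10, 29 = 2·10 + 9, 10 = 1·9 + 1; back-substituting gives 1 = 61·29 − 26·68, so 29⁻¹ ≡ 61 (mod 68).
For any y ∈ ℤ/68ℤ, x = 61(y − 11) mod 68 satisfies φ(x) = 29·61(y − 11) + 11 ≡ y (since 29·61 ≡ 1 mod 68). So every y has a preimage.
So φ is surjective.
Since φ is surjective, we find φ⁻¹(50): we need 29x ≡ 50 − 11 ≡ 39 (mod 68). Using 29⁻¹ = 61: x ≡ 61·39 = 2379 = 34·68 + 67, so x = 67.
Check: φ(67) = 29·67 + 11 = 1954 = 28·68 + 50 ≡ 50 (mod 68).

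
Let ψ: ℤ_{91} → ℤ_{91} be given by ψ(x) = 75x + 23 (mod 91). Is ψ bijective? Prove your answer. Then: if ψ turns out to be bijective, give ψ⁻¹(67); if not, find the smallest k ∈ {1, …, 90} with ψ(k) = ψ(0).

If ψ(s) = ψ(t), then 75s ≡ 75t (mod 91). Because gcd(75, 91) = 1, we may cancel 75 to get s ≡ t (mod 91).
We now compute 75⁻¹ mod 91 explicitly. Euclid's algorithm: 91 = 1·75 + 16, 75 = 4·16 + 11, 16 = 1·11 + 5, 11 = 2·5 + 1; back-substituting gives 1 = 17·75 − 14·91, so 75⁻¹ ≡ 17 (mod 91).
For any y ∈ ℤ_{91}, x = 17(y − 23) mod 91 satisfies ψ(x) = 75·17(y − 23) + 23 ≡ y (since 75·17 ≡ 1 mod 91). So every y has a preimage.
Therefore ψ is bijective.
Since ψ is bijective, we compute ψ⁻¹(67): solve 75x + 23 ≡ 67 (mod 91), i.e. 75x ≡ 44 (mod 91).
Multiplying by 75⁻¹ = 17 gives x ≡ 17·44 = 748 = 8·91 + 20 ≡ 20 (mod 91).
Check: ψ(20) = 75·20 + 23 = 1523 = 16·91 + 67 ≡ 67 (mod 91).

20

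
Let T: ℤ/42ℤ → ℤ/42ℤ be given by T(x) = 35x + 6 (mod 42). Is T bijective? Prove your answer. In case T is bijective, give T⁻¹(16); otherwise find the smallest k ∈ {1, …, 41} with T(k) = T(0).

We have gcd(35, 42) = 7 > 1. Taking x_1 = 0 and x_2 = 6: T(0) = 6 and T(6) = 35·6 + 6 = 216 ≡ 6 (mod 42).
So T(0) = T(6) while 0 ≠ 6, thus T is not injective, hence not bijective.
Since T is not bijective, we find the least positive k with T(k) = T(0): this means 35k ≡ 0 (mod 42), i.e. 42 ∣ 35k. Since gcd(35, 42) = 7, dividing through by 7 this holds exactly when 6 ∣ 5k, and as gcd(5, 6) = 1, exactly when 6 ∣ k.
The smallest positive such k is 6.

6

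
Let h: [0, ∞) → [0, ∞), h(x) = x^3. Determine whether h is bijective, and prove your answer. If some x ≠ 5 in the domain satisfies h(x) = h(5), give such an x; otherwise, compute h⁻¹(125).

On [0, ∞), x ↦ x^3 is strictly increasing (injective) and for any y ∈ [0, ∞) the 3rd root y^{1/3} lies in [0, ∞) (surjective). So h is bijective.
Since x ↦ x^3 is strictly increasing on [0, ∞), it is injective there, so no x ≠ 5 in the domain has h(x) = h(5). We therefore compute h⁻¹(125) = 125^{1/3} = 5 (indeed 5^3 = 125).

5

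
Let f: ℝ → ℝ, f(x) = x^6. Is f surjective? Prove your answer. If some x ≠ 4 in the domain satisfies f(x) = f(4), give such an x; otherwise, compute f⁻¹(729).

-4

Since 6 is even, x^6 ≥ 0 for all x ∈ ℝ, so −1 ∈ ℝ has no preimage. So f is not surjective.
For the follow-up, such an x exists: taking x = −4 ∈ ℝ gives f(−4) = 4096 = f(4) with −4 ≠ 4.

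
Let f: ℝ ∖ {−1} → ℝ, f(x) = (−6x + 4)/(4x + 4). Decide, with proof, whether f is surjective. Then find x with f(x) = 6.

If f(x) = −3/2, cross-multiplying gives 4(−6x + 4) = −6(4x + 4), which simplifies to 16 = −24 — false.  So −3/2 has no preimage and f is not surjective.
Solving f(x) = 6: cross-multiplying gives −6x + 4 = 6(4x + 4), which rearranges to −30x = 20, so x = −2/3.

-2/3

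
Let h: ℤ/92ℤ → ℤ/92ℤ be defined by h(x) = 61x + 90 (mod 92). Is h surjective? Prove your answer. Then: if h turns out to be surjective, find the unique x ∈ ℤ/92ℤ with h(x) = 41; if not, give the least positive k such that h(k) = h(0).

Recall: h is surjective if every y in the codomain equals h(x) for some x in the domain.
Since gcd(61, 92) = 1, 61 is invertible modulo 92. Euclid's algorithm: 92 = 1·61 + 31, 61 = 1·31 + 30, 31 = 1·30 + 1; back-substituting gives 1 = 89·61 − 59·92, so 61⁻¹ ≡ 89 (mod 92).
Then y ↦ 89(y − 90) is a two-sided inverse to h, so every y ∈ ℤ/92ℤ has a preimage.
Hence h is surjective.
Since h is surjective, we compute h⁻¹(41): solve 61x + 90 ≡ 41 (mod 92), i.e. 61x ≡ 43 (mod 92).
Multiplying by 61⁻¹ = 89 gives x ≡ 89·43 = 3827 = 41·92 + 55 ≡ 55 (mod 92).
Check: h(55) = 61·55 + 90 = 3445 = 37·92 + 41 ≡ 41 (mod 92).

55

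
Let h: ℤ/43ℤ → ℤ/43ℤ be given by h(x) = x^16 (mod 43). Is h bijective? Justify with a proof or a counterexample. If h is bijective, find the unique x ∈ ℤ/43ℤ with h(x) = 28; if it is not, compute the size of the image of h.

22

h(21): Repeated squaring mod 43: 21^1 ≡ 21, 21^2 ≡ 21² = 441 ≡ 11, 21^4 ≡ 11² = 121 ≡ 35, 21^8 ≡ 35² = 1225 ≡ 21, 21^16 ≡ 21² = 441 ≡ 11. So 21^16 ≡ 11 (mod 43).
h(22): Repeated squaring mod 43: 22^1 ≡ 22, 22^2 ≡ 22² = 484 ≡ 11, 22^4 ≡ 11² = 121 ≡ 35, 22^8 ≡ 35² = 1225 ≡ 21, 22^16 ≡ 21² = 441 ≡ 11. So 22^16 ≡ 11 (mod 43).
So h(21) = h(22) = 11 while 21 ≠ 22, thus h is not injective, hence not bijective.
Since h is not bijective, we determine |image(h)|. Computing x^16 mod 43 for each x (by repeated squaring, reducing mod 43 at every step), the values h(0), h(1), …, h(42) are: 0, 1, 4, 23, 16, 40, 6, 36, 21, 13, 31, 35, 24, 25, 15, 17, 41, 14, 9, 10, 38, 11, 11, 38, 10, 9, 14, 41, 17, 15, 25, 24, 35, 31, 13, 21, 36, 6, 40, 16, 23, 4, 1.
The distinct values are {0, 1, 4, 6, 9, 10, 11, 13, 14, 15, 16, 17, 21, 23, 24, 25, 31, 35, 36, 38, 40, 41}; there are 22 of them.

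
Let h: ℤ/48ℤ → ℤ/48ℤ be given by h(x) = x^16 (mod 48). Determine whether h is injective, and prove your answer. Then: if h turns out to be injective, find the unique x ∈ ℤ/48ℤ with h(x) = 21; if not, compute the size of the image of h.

h(2): Repeated squaring mod 48: 2^1 ≡ 2, 2^2 ≡ 2² = 4, 2^4 ≡ 4² = 16, 2^8 ≡ 16² = 256 ≡ 16, 2^16 ≡ 16² = 256 ≡ 16. So 2^16 ≡ 16 (mod 48).
h(4): Repeated squaring mod 48: 4^1 ≡ 4, 4^2 ≡ 4² = 16, 4^4 ≡ 16² = 256 ≡ 16, 4^8 ≡ 16² = 256 ≡ 16, 4^16 ≡ 16² = 256 ≡ 16. So 4^16 ≡ 16 (mod 48).
So h(2) = h(4) = 16 while 2 ≠ 4, hence h is not injective.
Since h is not injective, we determine |image(h)|. Computing x^16 mod 48 for each x (by repeated squaring, reducing mod 48 at every step), the values h(0), h(1), …, h(47) are: 0, 1, 16, 33, 16, 1, 0, 1, 16, 33, 16, 1, 0, 1, 16, 33, 16, 1, 0, 1, 16, 33, 16, 1, 0, 1, 16, 33, 16, 1, 0, 1, 16, 33, 16, 1, 0, 1, 16, 33, 16, 1, 0, 1, 16, 33, 16, 1.
The distinct values are {0, 1, 16, 33}; there are 4 of them.

4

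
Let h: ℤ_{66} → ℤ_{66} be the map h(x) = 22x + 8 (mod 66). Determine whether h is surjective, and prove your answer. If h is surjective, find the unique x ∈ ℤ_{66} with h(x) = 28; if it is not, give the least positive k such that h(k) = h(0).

Since gcd(22, 66) = 22, we have 22x ≡ 0 (mod 22) for all x, so h(x) ≡ 8 (mod 22).
But 0 ≢ 8 (mod 22), so 0 ∈ ℤ_{66} has no preimage. So h is not surjective.
Since h is not surjective, we find the least positive k with h(k) = h(0): this means 22k ≡ 0 (mod 66), i.e. 66 ∣ 22k. Since gcd(22, 66) = 22, dividing through by 22 this holds exactly when 3 ∣ k.
The smallest positive such k is 3.

3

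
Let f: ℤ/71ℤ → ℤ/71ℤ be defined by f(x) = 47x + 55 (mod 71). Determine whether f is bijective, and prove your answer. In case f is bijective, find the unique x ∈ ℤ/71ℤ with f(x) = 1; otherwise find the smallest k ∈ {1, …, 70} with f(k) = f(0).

20

Recall: injectivity means: for all a, b in the domain, f(a) = f(b) implies a = b.
Suppose f(a) = f(b) in ℤ/71ℤ. Then 47a + 55 ≡ 47b + 55 (mod 71), so 47(a − b) ≡ 0 (mod 71).
Since gcd(47, 71) = 1, 47 is invertible modulo 71, so a − b ≡ 0 (mod 71), i.e. a = b.
We now compute 47⁻¹ mod 71 explicitly. Euclid's algorithm: 71 = 1·47 + 24, 47 = 1·24 + 23, 24 = 1·23 + 1; back-substituting gives 1 = 68·47 − 45·71, so 47⁻¹ ≡ 68 (mod 71).
Then y ↦ 68(y − 55) is a two-sided inverse to f, so every y ∈ ℤ/71ℤ has a preimage.
Thus f is bijective.
Since f is bijective, we compute f⁻¹(1): solve 47x + 55 ≡ 1 (mod 71), i.e. 47x ≡ 17 (mod 71).
Multiplying by 47⁻¹ = 68 gives x ≡ 68·17 = 1156 = 16·71 + 20 ≡ 20 (mod 71).
Check: f(20) = 47·20 + 55 = 995 = 14·71 + 1 ≡ 1 (mod 71).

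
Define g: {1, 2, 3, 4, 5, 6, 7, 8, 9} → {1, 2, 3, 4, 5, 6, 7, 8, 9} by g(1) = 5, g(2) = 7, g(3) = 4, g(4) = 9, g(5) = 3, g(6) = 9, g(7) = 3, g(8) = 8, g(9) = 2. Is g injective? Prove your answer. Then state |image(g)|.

g(4) = 9 = g(6) with 4 ≠ 6, so g is not injective.
The image of g is {2, 3, 4, 5, 7, 8, 9}, which has 7 elements.

7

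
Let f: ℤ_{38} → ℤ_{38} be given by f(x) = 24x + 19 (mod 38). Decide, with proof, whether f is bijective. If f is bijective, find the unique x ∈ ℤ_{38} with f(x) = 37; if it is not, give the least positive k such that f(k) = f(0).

We have gcd(24, 38) = 2 > 1. Taking a = 0 and b = 19: f(0) = 19 and f(19) = 24·19 + 19 = 475 ≡ 19 (mod 38).
So f(0) = f(19) while 0 ≠ 19, thus f is not injective, hence not bijective.
Since f is not bijective, we find the least positive k with f(k) = f(0): this means 24k ≡ 0 (mod 38), i.e. 38 ∣ 24k. Since gcd(24, 38) = 2, dividing through by 2 this holds exactly when 19 ∣ 12k, and as gcd(12, 19) = 1, exactly when 19 ∣ k.
The smallest positive such k is 19.

19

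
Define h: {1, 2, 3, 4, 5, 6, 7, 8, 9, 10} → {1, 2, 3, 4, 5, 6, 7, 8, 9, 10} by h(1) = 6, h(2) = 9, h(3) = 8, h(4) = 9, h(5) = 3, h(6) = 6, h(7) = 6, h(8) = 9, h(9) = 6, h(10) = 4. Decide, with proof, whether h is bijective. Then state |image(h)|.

h(2) = 9 = h(4) with 2 ≠ 4, so h is not injective, hence not bijective.
The image of h is {3, 4, 6, 8, 9}, which has 5 elements.

5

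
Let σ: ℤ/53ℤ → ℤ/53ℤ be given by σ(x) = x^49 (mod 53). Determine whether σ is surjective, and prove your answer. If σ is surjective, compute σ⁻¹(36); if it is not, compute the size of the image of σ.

46

Since 53 is prime, the nonzero elements of ℤ/53ℤ form a cyclic group of order 52.
As gcd(49, 52) = 1, raising to the 49th power is a bijection on this group: if s^49 ≡ t^49 then (st^{−1})^49 = 1, and the only element of order dividing gcd(49, 52) = 1 is 1, so s = t.
With σ(0) = 0 this makes σ injective on all of ℤ/53ℤ, hence bijective (finite equal-size domain and codomain). In particular σ is surjective.
Since σ is surjective, we find the preimage of 36. The inverse of x ↦ x^49 on (ℤ/53ℤ)^× is x ↦ x^17, because 49·17 = 833 = 16·52 + 1 ≡ 1 (mod 52) and x^{52} = 1 for x ≠ 0 (Fermat). So σ⁻¹(36) = 36^17 mod 53.
Repeated squaring mod 53: 36^1 ≡ 36, 36^2 ≡ 36² = 1296 ≡ 24, 36^4 ≡ 24² = 576 ≡ 46, 36^8 ≡ 46² = 2116 ≡ 49, 36^16 ≡ 49² = 2401 ≡ 16. Since 17 = 16 + 1, 36^17 ≡ 16·36: 16·36 = 576 ≡ 46. So 36^17 ≡ 46 (mod 53).
Hence σ⁻¹(36) = 46.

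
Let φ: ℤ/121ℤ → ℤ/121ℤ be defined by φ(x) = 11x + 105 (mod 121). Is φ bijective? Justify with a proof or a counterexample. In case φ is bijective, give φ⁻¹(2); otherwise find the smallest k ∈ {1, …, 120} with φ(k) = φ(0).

By definition, φ is injective when φ(u) = φ(v) forces u = v.
We have gcd(11, 121) = 11 > 1. Taking u = 0 and v = 11: φ(0) = 105 and φ(11) = 11·11 + 105 = 226 ≡ 105 (mod 121).
So φ(0) = φ(11) while 0 ≠ 11, so φ is not injective, hence not bijective.
Since φ is not bijective, we find the least positive k with φ(k) = φ(0): this means 11k ≡ 0 (mod 121), i.e. 121 ∣ 11k. Since gcd(11, 121) = 11, dividing through by 11 this holds exactly when 11 ∣ k.
The smallest positive such k is 11.

11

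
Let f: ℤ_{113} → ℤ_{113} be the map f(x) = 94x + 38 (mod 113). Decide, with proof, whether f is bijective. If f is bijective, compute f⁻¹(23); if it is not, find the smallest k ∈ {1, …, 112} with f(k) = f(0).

90

Suppose f(x_1) = f(x_2) in ℤ_{113}. Then 94x_1 + 38 ≡ 94x_2 + 38 (mod 113), so 94(x_1 − x_2) ≡ 0 (mod 113).
Since gcd(94, 113) = 1, 94 is invertible modulo 113, hence x_1 − x_2 ≡ 0 (mod 113), i.e. x_1 = x_2.
We now compute 94⁻¹ mod 113 explicitly. Euclid's algorithm: 113 = 1·94 + 19, 94 = 4·19 + 18, 19 = 1·18 + 1; back-substituting gives 1 = 107·94 − 89·113, so 94⁻¹ ≡ 107 (mod 113).
Then y ↦ 107(y − 38) is a two-sided inverse to f, so every y ∈ ℤ_{113} has a preimage.
So f is bijective.
Since f is bijective, we compute f⁻¹(23): solve 94x + 38 ≡ 23 (mod 113), i.e. 94x ≡ 98 (mod 113).
Multiplying by 94⁻¹ = 107 gives x ≡ 107·98 = 10486 = 92·113 + 90 ≡ 90 (mod 113).
Check: f(90) = 94·90 + 38 = 8498 = 75·113 + 23 ≡ 23 (mod 113).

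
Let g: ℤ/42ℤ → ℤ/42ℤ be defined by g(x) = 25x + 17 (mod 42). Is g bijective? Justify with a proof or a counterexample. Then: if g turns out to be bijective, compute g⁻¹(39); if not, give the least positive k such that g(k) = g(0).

16

Suppose g(s) = g(t) in ℤ/42ℤ. Then 25s + 17 ≡ 25t + 17 (mod 42), thus 25(s − t) ≡ 0 (mod 42).
Since gcd(25, 42) = 1, 25 is invertible modulo 42, therefore s − t ≡ 0 (mod 42), i.e. s = t.
We now compute 25⁻¹ mod 42 explicitly. Euclid's algorithm: 42 = 1·25 + 17, 25 = 1·17 + 8, 17 = 2·8 + 1; back-substituting gives 1 = 37·25 − 22·42, so 25⁻¹ ≡ 37 (mod 42).
Then y ↦ 37(y − 17) is a two-sided inverse to g, so every y ∈ ℤ/42ℤ has a preimage.
Therefore g is bijective.
Since g is bijective, we find g⁻¹(39): we need 25x ≡ 39 − 17 ≡ 22 (mod 42). Using 25⁻¹ = 37: x ≡ 37·22 = 814 = 19·42 + 16, so x = 16.
Check: g(16) = 25·16 + 17 = 417 = 9·42 + 39 ≡ 39 (mod 42).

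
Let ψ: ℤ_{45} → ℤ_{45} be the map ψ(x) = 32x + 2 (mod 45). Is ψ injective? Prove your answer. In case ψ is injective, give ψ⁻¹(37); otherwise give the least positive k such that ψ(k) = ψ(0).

Recall that injectivity means: for all s, t in the domain, ψ(s) = ψ(t) implies s = t.
Suppose ψ(s) = ψ(t) in ℤ_{45}. Then 32s + 2 ≡ 32t + 2 (mod 45), thus 32(s − t) ≡ 0 (mod 45).
Since gcd(32, 45) = 1, 32 is invertible modulo 45, therefore s − t ≡ 0 (mod 45), i.e. s = t.
Thus ψ is injective.
We now compute 32⁻¹ mod 45 explicitly. Euclid's algorithm: 45 = 1·32 + 13, 32 = 2·13 + 6, 13 = 2·6 + 1; back-substituting gives 1 = 38·32 − 27·45, so 32⁻¹ ≡ 38 (mod 45).
Since ψ is injective, we compute ψ⁻¹(37): solve 32x + 2 ≡ 37 (mod 45), i.e. 32x ≡ 35 (mod 45).
Multiplying by 32⁻¹ = 38 gives x ≡ 38·35 = 1330 = 29·45 + 25 ≡ 25 (mod 45).
Check: ψ(25) = 32·25 + 2 = 802 = 17·45 + 37 ≡ 37 (mod 45).

25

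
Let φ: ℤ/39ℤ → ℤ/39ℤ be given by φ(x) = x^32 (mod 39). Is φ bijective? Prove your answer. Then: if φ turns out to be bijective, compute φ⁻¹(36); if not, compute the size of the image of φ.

8

φ(1) = 1^32 = 1.
φ(5): Repeated squaring mod 39: 5^1 ≡ 5, 5^2 ≡ 5² = 25, 5^4 ≡ 25² = 625 ≡ 1, 5^8 ≡ 1² = 1, 5^16 ≡ 1² = 1, 5^32 ≡ 1² = 1. So 5^32 ≡ 1 (mod 39).
So φ(1) = φ(5) = 1 while 1 ≠ 5, therefore φ is not injective, hence not bijective.
Since φ is not bijective, we determine |image(φ)|. Computing x^32 mod 39 for each x (by repeated squaring, reducing mod 39 at every step), the values φ(0), φ(1), …, φ(38) are: 0, 1, 22, 9, 16, 1, 3, 16, 1, 3, 22, 22, 27, 13, 1, 9, 22, 16, 27, 16, 16, 27, 16, 22, 9, 1, 13, 27, 22, 22, 3, 1, 16, 3, 1, 16, 9, 22, 1.
The distinct values are {0, 1, 3, 9, 13, 16, 22, 27}; there are 8 of them.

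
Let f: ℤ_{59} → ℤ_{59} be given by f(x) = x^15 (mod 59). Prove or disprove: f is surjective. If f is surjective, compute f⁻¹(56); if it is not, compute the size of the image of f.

Since 59 is prime, the nonzero elements of ℤ_{59} form a cyclic group of order 58.
As gcd(15, 58) = 1, raising to the 15th power is a bijection on this group: if a^15 ≡ b^15 then (ab^{−1})^15 = 1, and the only element of order dividing gcd(15, 58) = 1 is 1, so a = b.
With f(0) = 0 this makes f injective on all of ℤ_{59}, hence bijective (finite equal-size domain and codomain). In particular f is surjective.
Since f is surjective, we find the preimage of 56. The inverse of x ↦ x^15 on (ℤ_{59})^× is x ↦ x^31, because 15·31 = 465 = 8·58 + 1 ≡ 1 (mod 58) and x^{58} = 1 for x ≠ 0 (Fermat). So f⁻¹(56) = 56^31 mod 59.
Repeated squaring mod 59: 56^1 ≡ 56, 56^2 ≡ 56² = 3136 ≡ 9, 56^4 ≡ 9² = 81 ≡ 22, 56^8 ≡ 22² = 484 ≡ 12, 56^16 ≡ 12² = 144 ≡ 26. Since 31 = 16 + 8 + 4 + 2 + 1, 56^31 ≡ 26·12·22·9·56: 26·12 = 312 ≡ 17, then 17·22 = 374 ≡ 20, then 20·9 = 180 ≡ 3, then 3·56 = 168 ≡ 50. So 56^31 ≡ 50 (mod 59).
Hence f⁻¹(56) = 50.

50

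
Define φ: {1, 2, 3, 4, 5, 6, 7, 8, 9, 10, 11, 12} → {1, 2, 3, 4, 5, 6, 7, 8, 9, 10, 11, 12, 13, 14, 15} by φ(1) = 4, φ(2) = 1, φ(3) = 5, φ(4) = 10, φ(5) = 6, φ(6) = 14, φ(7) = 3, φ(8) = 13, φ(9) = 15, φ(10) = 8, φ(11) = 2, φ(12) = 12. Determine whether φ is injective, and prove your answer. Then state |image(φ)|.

12

The values φ(1), …, φ(12) are 4, 1, 5, 10, 6, 14, 3, 13, 15, 8, 2, 12 — all distinct.
So φ(a) = φ(b) only when a = b, and φ is injective.
The image of φ is {1, 2, 3, 4, 5, 6, 8, 10, 12, 13, 14, 15}, which has 12 elements.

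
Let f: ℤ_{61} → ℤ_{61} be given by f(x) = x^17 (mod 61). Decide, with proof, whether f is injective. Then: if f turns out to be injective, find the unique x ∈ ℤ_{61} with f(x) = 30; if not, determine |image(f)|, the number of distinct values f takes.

Since 61 is prime, the nonzero elements of ℤ_{61} form a cyclic group of order 60.
As gcd(17, 60) = 1, raising to the 17th power is a bijection on this group: if s^17 ≡ t^17 then (st^{−1})^17 = 1, and the only element of order dividing gcd(17, 60) = 1 is 1, so s = t.
With f(0) = 0 this makes f injective on all of ℤ_{61}, hence bijective (finite equal-size domain and codomain). In particular f is injective.
Since f is injective, we find the preimage of 30. The inverse of x ↦ x^17 on (ℤ_{61})^× is x ↦ x^53, because 17·53 = 901 = 15·60 + 1 ≡ 1 (mod 60) and x^{60} = 1 for x ≠ 0 (Fermat). So f⁻¹(30) = 30^53 mod 61.
Repeated squaring mod 61: 30^1 ≡ 30, 30^2 ≡ 30² = 900 ≡ 46, 30^4 ≡ 46² = 2116 ≡ 42, 30^8 ≡ 42² = 1764 ≡ 56, 30^16 ≡ 56² = 3136 ≡ 25, 30^32 ≡ 25² = 625 ≡ 15. Since 53 = 32 + 16 + 4 + 1, 30^53 ≡ 15·25·42·30: 15·25 = 375 ≡ 9, then 9·42 = 378 ≡ 12, then 12·30 = 360 ≡ 55. So 30^53 ≡ 55 (mod 61).
Hence f⁻¹(30) = 55.

55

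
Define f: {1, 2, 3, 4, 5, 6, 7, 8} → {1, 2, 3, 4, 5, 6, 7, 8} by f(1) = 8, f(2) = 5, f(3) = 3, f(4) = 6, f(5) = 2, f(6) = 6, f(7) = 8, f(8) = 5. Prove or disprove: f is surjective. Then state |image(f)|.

5

No element maps to 1, so f is not surjective.
The image of f is {2, 3, 5, 6, 8}, which has 5 elements.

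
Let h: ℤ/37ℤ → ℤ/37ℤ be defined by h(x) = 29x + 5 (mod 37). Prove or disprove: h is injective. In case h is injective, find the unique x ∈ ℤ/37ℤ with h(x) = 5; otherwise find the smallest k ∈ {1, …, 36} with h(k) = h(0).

0

Recall: injectivity means: for all s, t in the domain, h(s) = h(t) implies s = t.
Suppose h(s) = h(t) in ℤ/37ℤ. Then 29s + 5 ≡ 29t + 5 (mod 37), so 29(s − t) ≡ 0 (mod 37).
Since gcd(29, 37) = 1, 29 is invertible modulo 37, hence s − t ≡ 0 (mod 37), i.e. s = t.
Hence h is injective.
We now compute 29⁻¹ mod 37 explicitly. Euclid's algorithm: 37 = 1·29 + 8, 29 = 3·8 + 5, 8 = 1·5 + 3, 5 = 1·3 + 2, 3 = 1·2 + 1; back-substituting gives 1 = 23·29 − 18·37, so 29⁻¹ ≡ 23 (mod 37).
Since h is injective, we find h⁻¹(5): we need 29x ≡ 5 − 5 ≡ 0 (mod 37). Using 29⁻¹ = 23: x ≡ 23·0 = 0, so x = 0.
Check: h(0) = 29·0 + 5 = 5 ≡ 5 (mod 37).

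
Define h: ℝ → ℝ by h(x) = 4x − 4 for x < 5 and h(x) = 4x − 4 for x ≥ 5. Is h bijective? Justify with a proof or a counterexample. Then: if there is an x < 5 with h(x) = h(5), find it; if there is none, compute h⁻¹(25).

29/4

Both pieces are strictly increasing (slopes 4 and 4), so each is injective on its own interval.
The left piece maps (−∞, 5) onto (−∞, 16); the right piece maps [5, ∞) onto [16, ∞).
Since 16 = 16, the images partition ℝ: h is injective and surjective, hence bijective.
Because the two images are disjoint, no x < 5 has h(x) = h(5), so we compute h⁻¹(25): 25 lies in [16, ∞), so solve 4x − 4 = 25: x = (25 + 4)/4 = 29/4.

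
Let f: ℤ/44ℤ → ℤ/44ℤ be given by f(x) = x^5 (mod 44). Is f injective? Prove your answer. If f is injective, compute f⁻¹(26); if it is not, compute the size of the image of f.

9

f(1) = 1^5 = 1.
f(5): Repeated squaring mod 44: 5^1 ≡ 5, 5^2 ≡ 5² = 25, 5^4 ≡ 25² = 625 ≡ 9. Since 5 = 4 + 1, 5^5 ≡ 9·5: 9·5 = 45 ≡ 1. So 5^5 ≡ 1 (mod 44).
So f(1) = f(5) = 1 while 1 ≠ 5, therefore f is not injective.
Since f is not injective, we determine |image(f)|. Computing x^5 mod 44 for each x (by repeated squaring, reducing mod 44 at every step), the values f(0), f(1), …, f(43) are: 0, 1, 32, 23, 12, 1, 32, 43, 32, 1, 32, 11, 12, 21, 12, 23, 12, 21, 32, 43, 12, 21, 0, 23, 32, 1, 12, 23, 32, 21, 32, 23, 32, 33, 12, 43, 12, 1, 12, 43, 32, 21, 12, 43.
The distinct values are {0, 1, 11, 12, 21, 23, 32, 33, 43}; there are 9 of them.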